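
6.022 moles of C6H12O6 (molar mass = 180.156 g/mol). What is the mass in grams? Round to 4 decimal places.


mass = n * M
mass = 6.022 * 180.156
mass = 1084.899432 g, rounded to 4 dp:

1084.8994 g


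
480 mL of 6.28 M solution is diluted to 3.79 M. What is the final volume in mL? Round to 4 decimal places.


Dilution: M1*V1 = M2*V2, solve for V2.
V2 = M1*V1 / M2
V2 = 6.28 * 480 / 3.79
V2 = 3014.4 / 3.79
V2 = 795.35620053 mL, rounded to 4 dp:

795.3562 mL


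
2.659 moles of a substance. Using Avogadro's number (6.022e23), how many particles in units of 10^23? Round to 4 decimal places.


N = n * NA, then divide by 1e23 for the requested units.
N / 1e23 = n * 6.022
N / 1e23 = 2.659 * 6.022
N / 1e23 = 16.012498, rounded to 4 dp:

16.0125


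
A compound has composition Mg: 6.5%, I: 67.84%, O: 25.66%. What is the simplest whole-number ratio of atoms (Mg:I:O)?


Assume 100 g of compound, divide each mass% by atomic mass to get moles, then normalize by the smallest to get a raw atom ratio.
Moles per 100 g: Mg: 6.5/24.305 = 0.2674, I: 67.84/126.904 = 0.5346, O: 25.66/15.999 = 1.6039
Raw ratio (divide by min = 0.2674): Mg: 1.0, I: 1.999, O: 5.997
Multiply by 1 to clear fractions: Mg: 1.0 ~= 1, I: 1.999 ~= 2, O: 5.997 ~= 6
Reduce by GCD to get the simplest whole-number ratio:

1:2:6


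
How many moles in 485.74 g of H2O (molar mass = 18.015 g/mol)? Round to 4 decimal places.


n = mass / M
n = 485.74 / 18.015
n = 26.96308632 mol, rounded to 4 dp:

26.9631 mol


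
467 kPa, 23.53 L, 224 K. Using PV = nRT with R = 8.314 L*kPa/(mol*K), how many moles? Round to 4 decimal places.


PV = nRT, solve for n = PV / (RT).
PV = 467 * 23.53 = 10988.51
RT = 8.314 * 224 = 1862.336
n = 10988.51 / 1862.336
n = 5.90039069 mol, rounded to 4 dp:

5.9004 mol


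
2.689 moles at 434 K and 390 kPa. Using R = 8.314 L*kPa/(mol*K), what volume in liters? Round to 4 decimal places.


PV = nRT, solve for V = nRT / P.
nRT = 2.689 * 8.314 * 434 = 9702.6542
V = 9702.6542 / 390
V = 24.87860051 L, rounded to 4 dp:

24.8786 L


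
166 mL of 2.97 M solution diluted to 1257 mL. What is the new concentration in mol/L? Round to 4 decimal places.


Dilution: M1*V1 = M2*V2, solve for M2.
M2 = M1*V1 / V2
M2 = 2.97 * 166 / 1257
M2 = 493.02 / 1257
M2 = 0.39221957 mol/L, rounded to 4 dp:

0.3922 mol/L


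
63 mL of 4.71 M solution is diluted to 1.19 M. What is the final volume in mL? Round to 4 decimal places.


Dilution: M1*V1 = M2*V2, solve for V2.
V2 = M1*V1 / M2
V2 = 4.71 * 63 / 1.19
V2 = 296.73 / 1.19
V2 = 249.35294118 mL, rounded to 4 dp:

249.3529 mL


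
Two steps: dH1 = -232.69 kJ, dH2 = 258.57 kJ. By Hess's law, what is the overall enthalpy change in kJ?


Hess's law: enthalpy is a state function, so add the step enthalpies.
dH_total = dH1 + dH2 = -232.69 + (258.57)
dH_total = 25.88 kJ:

25.88 kJ


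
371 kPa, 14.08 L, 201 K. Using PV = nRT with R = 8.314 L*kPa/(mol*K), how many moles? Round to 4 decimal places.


PV = nRT, solve for n = PV / (RT).
PV = 371 * 14.08 = 5223.68
RT = 8.314 * 201 = 1671.114
n = 5223.68 / 1671.114
n = 3.12586694 mol, rounded to 4 dp:

3.1259 mol


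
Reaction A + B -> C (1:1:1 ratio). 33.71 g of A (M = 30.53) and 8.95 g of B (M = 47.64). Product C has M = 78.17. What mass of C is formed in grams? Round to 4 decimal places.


Find moles of each reactant; the smaller value is the limiting reagent in a 1:1:1 reaction, so moles_C equals moles of the limiter.
n_A = mass_A / M_A = 33.71 / 30.53 = 1.10416 mol
n_B = mass_B / M_B = 8.95 / 47.64 = 0.187867 mol
Limiting reagent: B (smaller), n_limiting = 0.187867 mol
mass_C = n_limiting * M_C = 0.187867 * 78.17
mass_C = 14.68556339 g, rounded to 4 dp:

14.6856 g


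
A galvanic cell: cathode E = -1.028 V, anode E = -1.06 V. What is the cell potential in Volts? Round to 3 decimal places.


Standard cell potential: E_cell = E_cathode - E_anode.
E_cell = -1.028 - (-1.06)
E_cell = 0.032 V, rounded to 3 dp:

0.032 V


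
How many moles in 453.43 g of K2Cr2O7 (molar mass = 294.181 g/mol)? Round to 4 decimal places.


n = mass / M
n = 453.43 / 294.181
n = 1.54133 mol, rounded to 4 dp:

1.5413 mol


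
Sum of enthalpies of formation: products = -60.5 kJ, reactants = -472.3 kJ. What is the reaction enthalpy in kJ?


dH_rxn = sum(dH_f products) - sum(dH_f reactants)
dH_rxn = -60.5 - (-472.3)
dH_rxn = 411.8 kJ:

411.80 kJ


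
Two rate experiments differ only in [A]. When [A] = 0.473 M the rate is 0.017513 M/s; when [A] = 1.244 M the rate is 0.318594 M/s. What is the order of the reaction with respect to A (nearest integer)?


Rate is proportional to [A]^n, so rate2/rate1 = ([A]2/[A]1)^n. Take logs to solve for n.
rate2/rate1 = 0.318594 / 0.017513 = 18.1919
[A]2/[A]1 = 1.244 / 0.473 = 2.63
n = ln(18.1919) / ln(2.63) = 3.0
Nearest integer order:

3


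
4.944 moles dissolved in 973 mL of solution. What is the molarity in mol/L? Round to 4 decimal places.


Convert volume to liters: V_L = V_mL / 1000.
V_L = 973 / 1000 = 0.973 L
M = n / V_L = 4.944 / 0.973
M = 5.08119219 mol/L, rounded to 4 dp:

5.0812 mol/L


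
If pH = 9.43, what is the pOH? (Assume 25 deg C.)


At 25 deg C, pH + pOH = 14.
pOH = 14 - pH = 14 - 9.43
pOH = 4.57:

4.57


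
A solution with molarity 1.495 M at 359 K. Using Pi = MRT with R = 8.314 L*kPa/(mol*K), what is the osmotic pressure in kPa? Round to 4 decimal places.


Osmotic pressure (van't Hoff): Pi = M*R*T.
RT = 8.314 * 359 = 2984.726
Pi = 1.495 * 2984.726
Pi = 4462.16537 kPa, rounded to 4 dp:

4462.1654 kPa


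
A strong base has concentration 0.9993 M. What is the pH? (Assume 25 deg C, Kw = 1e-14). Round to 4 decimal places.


A strong base dissociates completely, so [OH-] equals the given concentration.
pOH = -log10([OH-]) = -log10(0.9993) = 0.000304
pH = 14 - pOH = 14 - 0.000304
pH = 13.999696, rounded to 4 dp:

13.9997


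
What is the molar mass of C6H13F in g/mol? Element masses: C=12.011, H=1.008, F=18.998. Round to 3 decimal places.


M = sum(count * atomic_mass) over atoms.
M = 6*12.011 + 13*1.008 + 1*18.998
M = 72.066 + 13.104 + 18.998
M = 104.168 g/mol, rounded to 3 dp:

104.168 g/mol


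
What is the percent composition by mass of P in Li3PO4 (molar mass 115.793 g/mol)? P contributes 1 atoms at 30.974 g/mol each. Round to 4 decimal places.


pct = 100 * (n_elem * M_elem) / M_total
mass_contribution = 1 * 30.974 = 30.974 g/mol
pct = 100 * 30.974 / 115.793
pct = 26.74945808 %, rounded to 4 dp:

26.7495 %


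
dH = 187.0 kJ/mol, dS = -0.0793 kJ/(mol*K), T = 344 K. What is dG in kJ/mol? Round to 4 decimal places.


Gibbs: dG = dH - T*dS (consistent units, dS already in kJ/(mol*K)).
T*dS = 344 * -0.0793 = -27.2792
dG = 187.0 - (-27.2792)
dG = 214.2792 kJ/mol, rounded to 4 dp:

214.2792 kJ/mol


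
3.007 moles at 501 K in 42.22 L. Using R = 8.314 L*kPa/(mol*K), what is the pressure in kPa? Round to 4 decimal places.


PV = nRT, solve for P = nRT / V.
nRT = 3.007 * 8.314 * 501 = 12525.0992
P = 12525.0992 / 42.22
P = 296.66270014 kPa, rounded to 4 dp:

296.6627 kPa


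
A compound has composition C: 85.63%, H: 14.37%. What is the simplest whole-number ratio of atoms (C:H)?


Assume 100 g of compound, divide each mass% by atomic mass to get moles, then normalize by the smallest to get a raw atom ratio.
Moles per 100 g: C: 85.63/12.011 = 7.1293, H: 14.37/1.008 = 14.256
Raw ratio (divide by min = 7.1293): C: 1.0, H: 2.0
Multiply by 1 to clear fractions: C: 1.0 ~= 1, H: 2.0 ~= 2
Reduce by GCD to get the simplest whole-number ratio:

1:2


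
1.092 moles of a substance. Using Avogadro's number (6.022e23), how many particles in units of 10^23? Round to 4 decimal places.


N = n * NA, then divide by 1e23 for the requested units.
N / 1e23 = n * 6.022
N / 1e23 = 1.092 * 6.022
N / 1e23 = 6.576024, rounded to 4 dp:

6.5760


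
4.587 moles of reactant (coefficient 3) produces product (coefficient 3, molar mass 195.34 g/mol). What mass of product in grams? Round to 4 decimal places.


Use the coefficient ratio to convert reactant moles to product moles, then multiply by the product's molar mass.
moles_P = moles_R * (coeff_P / coeff_R) = 4.587 * (3/3) = 4.587
mass_P = moles_P * M_P = 4.587 * 195.34
mass_P = 896.02458 g, rounded to 4 dp:

896.0246 g


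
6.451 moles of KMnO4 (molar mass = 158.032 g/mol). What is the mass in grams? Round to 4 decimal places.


mass = n * M
mass = 6.451 * 158.032
mass = 1019.464432 g, rounded to 4 dp:

1019.4644 g


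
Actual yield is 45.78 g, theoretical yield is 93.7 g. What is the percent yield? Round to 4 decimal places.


% yield = 100 * actual / theoretical
% yield = 100 * 45.78 / 93.7
% yield = 48.85805763 %, rounded to 4 dp:

48.8581 %


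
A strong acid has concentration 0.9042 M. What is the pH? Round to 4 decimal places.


A strong acid dissociates completely, so [H+] equals the given concentration.
pH = -log10([H+]) = -log10(0.9042)
pH = 0.0437355, rounded to 4 dp:

0.0437


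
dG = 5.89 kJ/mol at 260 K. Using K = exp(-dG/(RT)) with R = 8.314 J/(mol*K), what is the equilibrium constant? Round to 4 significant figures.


dG is in kJ/mol; multiply by 1000 to match R in J/(mol*K).
RT = 8.314 * 260 = 2161.64 J/mol
exponent = -dG*1000 / (RT) = -(5.89*1000) / 2161.64 = -2.72478304
K = exp(-2.72478304)
K = 0.065560425, rounded to 4 significant figures:

0.06556


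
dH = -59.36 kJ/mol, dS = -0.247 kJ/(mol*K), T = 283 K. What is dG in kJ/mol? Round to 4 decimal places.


Gibbs: dG = dH - T*dS (consistent units, dS already in kJ/(mol*K)).
T*dS = 283 * -0.247 = -69.901
dG = -59.36 - (-69.901)
dG = 10.541 kJ/mol, rounded to 4 dp:

10.5410 kJ/mol


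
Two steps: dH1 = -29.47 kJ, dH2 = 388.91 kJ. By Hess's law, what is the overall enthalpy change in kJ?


Hess's law: enthalpy is a state function, so add the step enthalpies.
dH_total = dH1 + dH2 = -29.47 + (388.91)
dH_total = 359.44 kJ:

359.44 kJ


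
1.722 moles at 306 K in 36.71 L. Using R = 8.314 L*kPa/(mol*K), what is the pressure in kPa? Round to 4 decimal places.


PV = nRT, solve for P = nRT / V.
nRT = 1.722 * 8.314 * 306 = 4380.9126
P = 4380.9126 / 36.71
P = 119.33839826 kPa, rounded to 4 dp:

119.3384 kPa


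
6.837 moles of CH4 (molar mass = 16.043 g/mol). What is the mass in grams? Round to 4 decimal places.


mass = n * M
mass = 6.837 * 16.043
mass = 109.685991 g, rounded to 4 dp:

109.6860 g


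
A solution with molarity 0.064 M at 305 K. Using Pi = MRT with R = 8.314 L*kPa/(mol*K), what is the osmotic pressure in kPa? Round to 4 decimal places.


Osmotic pressure (van't Hoff): Pi = M*R*T.
RT = 8.314 * 305 = 2535.77
Pi = 0.064 * 2535.77
Pi = 162.28928 kPa, rounded to 4 dp:

162.2893 kPa


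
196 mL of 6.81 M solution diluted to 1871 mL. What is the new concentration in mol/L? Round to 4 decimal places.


Dilution: M1*V1 = M2*V2, solve for M2.
M2 = M1*V1 / V2
M2 = 6.81 * 196 / 1871
M2 = 1334.76 / 1871
M2 = 0.71339391 mol/L, rounded to 4 dp:

0.7134 mol/L


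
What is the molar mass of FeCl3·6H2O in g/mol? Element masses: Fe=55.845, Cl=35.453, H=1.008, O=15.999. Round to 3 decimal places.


M = sum(count * atomic_mass) over atoms.
M = 1*55.845 + 3*35.453 + 12*1.008 + 6*15.999
M = 55.845 + 106.359 + 12.096 + 95.994
M = 270.294 g/mol, rounded to 3 dp:

270.294 g/mol


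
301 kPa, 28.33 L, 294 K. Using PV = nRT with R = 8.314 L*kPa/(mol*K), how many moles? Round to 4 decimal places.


PV = nRT, solve for n = PV / (RT).
PV = 301 * 28.33 = 8527.33
RT = 8.314 * 294 = 2444.316
n = 8527.33 / 2444.316
n = 3.48863649 mol, rounded to 4 dp:

3.4886 mol


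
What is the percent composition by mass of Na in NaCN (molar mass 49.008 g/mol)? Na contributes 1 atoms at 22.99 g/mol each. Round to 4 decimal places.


pct = 100 * (n_elem * M_elem) / M_total
mass_contribution = 1 * 22.99 = 22.99 g/mol
pct = 100 * 22.99 / 49.008
pct = 46.91070846 %, rounded to 4 dp:

46.9107 %


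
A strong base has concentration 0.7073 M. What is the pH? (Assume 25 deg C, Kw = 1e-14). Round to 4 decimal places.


A strong base dissociates completely, so [OH-] equals the given concentration.
pOH = -log10([OH-]) = -log10(0.7073) = 0.150396
pH = 14 - pOH = 14 - 0.150396
pH = 13.849604, rounded to 4 dp:

13.8496


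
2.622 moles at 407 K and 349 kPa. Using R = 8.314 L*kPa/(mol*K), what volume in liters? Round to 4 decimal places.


PV = nRT, solve for V = nRT / P.
nRT = 2.622 * 8.314 * 407 = 8872.3184
V = 8872.3184 / 349
V = 25.42211576 L, rounded to 4 dp:

25.4221 L


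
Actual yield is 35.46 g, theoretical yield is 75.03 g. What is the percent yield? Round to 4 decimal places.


% yield = 100 * actual / theoretical
% yield = 100 * 35.46 / 75.03
% yield = 47.26109556 %, rounded to 4 dp:

47.2611 %


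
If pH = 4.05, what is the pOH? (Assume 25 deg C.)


At 25 deg C, pH + pOH = 14.
pOH = 14 - pH = 14 - 4.05
pOH = 9.95:

9.95


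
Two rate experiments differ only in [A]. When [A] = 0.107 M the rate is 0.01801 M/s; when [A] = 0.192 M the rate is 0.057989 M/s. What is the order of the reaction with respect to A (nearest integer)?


Rate is proportional to [A]^n, so rate2/rate1 = ([A]2/[A]1)^n. Take logs to solve for n.
rate2/rate1 = 0.057989 / 0.01801 = 3.2198
[A]2/[A]1 = 0.192 / 0.107 = 1.7944
n = ln(3.2198) / ln(1.7944) = 2.0
Nearest integer order:

2


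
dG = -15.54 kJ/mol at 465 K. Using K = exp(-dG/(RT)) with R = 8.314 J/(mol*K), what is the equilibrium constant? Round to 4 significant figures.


dG is in kJ/mol; multiply by 1000 to match R in J/(mol*K).
RT = 8.314 * 465 = 3866.01 J/mol
exponent = -dG*1000 / (RT) = -(-15.54*1000) / 3866.01 = 4.01964816
K = exp(4.01964816)
K = 55.681511, rounded to 4 significant figures:

55.68


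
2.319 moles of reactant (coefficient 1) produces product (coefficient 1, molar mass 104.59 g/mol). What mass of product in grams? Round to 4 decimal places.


Use the coefficient ratio to convert reactant moles to product moles, then multiply by the product's molar mass.
moles_P = moles_R * (coeff_P / coeff_R) = 2.319 * (1/1) = 2.319
mass_P = moles_P * M_P = 2.319 * 104.59
mass_P = 242.54421 g, rounded to 4 dp:

242.5442 g


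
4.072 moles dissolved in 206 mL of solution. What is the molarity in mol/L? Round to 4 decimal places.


Convert volume to liters: V_L = V_mL / 1000.
V_L = 206 / 1000 = 0.206 L
M = n / V_L = 4.072 / 0.206
M = 19.76699029 mol/L, rounded to 4 dp:

19.7670 mol/L


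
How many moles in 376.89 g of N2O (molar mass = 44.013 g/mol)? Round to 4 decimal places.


n = mass / M
n = 376.89 / 44.013
n = 8.5631518 mol, rounded to 4 dp:

8.5632 mol


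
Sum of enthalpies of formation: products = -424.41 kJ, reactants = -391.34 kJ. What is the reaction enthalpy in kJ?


dH_rxn = sum(dH_f products) - sum(dH_f reactants)
dH_rxn = -424.41 - (-391.34)
dH_rxn = -33.07 kJ:

-33.07 kJ


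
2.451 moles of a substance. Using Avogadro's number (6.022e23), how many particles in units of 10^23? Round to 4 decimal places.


N = n * NA, then divide by 1e23 for the requested units.
N / 1e23 = n * 6.022
N / 1e23 = 2.451 * 6.022
N / 1e23 = 14.759922, rounded to 4 dp:

14.7599


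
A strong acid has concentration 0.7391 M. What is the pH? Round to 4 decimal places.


A strong acid dissociates completely, so [H+] equals the given concentration.
pH = -log10([H+]) = -log10(0.7391)
pH = 0.1312968, rounded to 4 dp:

0.1313


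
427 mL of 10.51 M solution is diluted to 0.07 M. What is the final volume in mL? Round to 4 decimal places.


Dilution: M1*V1 = M2*V2, solve for V2.
V2 = M1*V1 / M2
V2 = 10.51 * 427 / 0.07
V2 = 4487.77 / 0.07
V2 = 64111.0 mL, rounded to 4 dp:

64111.0000 mL


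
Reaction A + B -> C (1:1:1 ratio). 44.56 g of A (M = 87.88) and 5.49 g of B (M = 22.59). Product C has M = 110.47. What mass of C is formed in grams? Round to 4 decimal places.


Find moles of each reactant; the smaller value is the limiting reagent in a 1:1:1 reaction, so moles_C equals moles of the limiter.
n_A = mass_A / M_A = 44.56 / 87.88 = 0.507055 mol
n_B = mass_B / M_B = 5.49 / 22.59 = 0.243028 mol
Limiting reagent: B (smaller), n_limiting = 0.243028 mol
mass_C = n_limiting * M_C = 0.243028 * 110.47
mass_C = 26.84730316 g, rounded to 4 dp:

26.8473 g


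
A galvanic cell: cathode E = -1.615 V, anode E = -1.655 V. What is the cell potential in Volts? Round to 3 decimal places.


Standard cell potential: E_cell = E_cathode - E_anode.
E_cell = -1.615 - (-1.655)
E_cell = 0.04 V, rounded to 3 dp:

0.040 V


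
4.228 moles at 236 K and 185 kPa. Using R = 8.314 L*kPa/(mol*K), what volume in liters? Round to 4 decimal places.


PV = nRT, solve for V = nRT / P.
nRT = 4.228 * 8.314 * 236 = 8295.7757
V = 8295.7757 / 185
V = 44.84203081 L, rounded to 4 dp:

44.8420 L


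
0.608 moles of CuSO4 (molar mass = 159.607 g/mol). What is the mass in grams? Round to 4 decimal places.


mass = n * M
mass = 0.608 * 159.607
mass = 97.041056 g, rounded to 4 dp:

97.0411 g


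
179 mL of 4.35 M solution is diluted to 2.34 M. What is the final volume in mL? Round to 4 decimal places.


Dilution: M1*V1 = M2*V2, solve for V2.
V2 = M1*V1 / M2
V2 = 4.35 * 179 / 2.34
V2 = 778.65 / 2.34
V2 = 332.75641026 mL, rounded to 4 dp:

332.7564 mL


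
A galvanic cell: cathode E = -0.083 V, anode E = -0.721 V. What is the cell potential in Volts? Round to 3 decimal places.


Standard cell potential: E_cell = E_cathode - E_anode.
E_cell = -0.083 - (-0.721)
E_cell = 0.638 V, rounded to 3 dp:

0.638 V


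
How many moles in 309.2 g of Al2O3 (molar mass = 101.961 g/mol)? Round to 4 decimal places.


n = mass / M
n = 309.2 / 101.961
n = 3.03253205 mol, rounded to 4 dp:

3.0325 mol


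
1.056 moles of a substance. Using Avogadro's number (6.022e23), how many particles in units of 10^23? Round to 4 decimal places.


N = n * NA, then divide by 1e23 for the requested units.
N / 1e23 = n * 6.022
N / 1e23 = 1.056 * 6.022
N / 1e23 = 6.359232, rounded to 4 dp:

6.3592


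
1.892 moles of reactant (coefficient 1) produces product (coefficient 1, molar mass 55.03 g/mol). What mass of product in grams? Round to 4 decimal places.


Use the coefficient ratio to convert reactant moles to product moles, then multiply by the product's molar mass.
moles_P = moles_R * (coeff_P / coeff_R) = 1.892 * (1/1) = 1.892
mass_P = moles_P * M_P = 1.892 * 55.03
mass_P = 104.11676 g, rounded to 4 dp:

104.1168 g


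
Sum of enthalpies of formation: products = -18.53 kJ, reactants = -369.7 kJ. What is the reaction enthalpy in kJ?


dH_rxn = sum(dH_f products) - sum(dH_f reactants)
dH_rxn = -18.53 - (-369.7)
dH_rxn = 351.17 kJ:

351.17 kJ


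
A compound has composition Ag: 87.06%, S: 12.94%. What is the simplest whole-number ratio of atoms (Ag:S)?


Assume 100 g of compound, divide each mass% by atomic mass to get moles, then normalize by the smallest to get a raw atom ratio.
Moles per 100 g: Ag: 87.06/107.868 = 0.8071, S: 12.94/32.065 = 0.4036
Raw ratio (divide by min = 0.4036): Ag: 2.0, S: 1.0
Multiply by 1 to clear fractions: Ag: 2.0 ~= 2, S: 1.0 ~= 1
Reduce by GCD to get the simplest whole-number ratio:

2:1


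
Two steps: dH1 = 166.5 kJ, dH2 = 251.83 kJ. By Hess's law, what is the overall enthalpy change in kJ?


Hess's law: enthalpy is a state function, so add the step enthalpies.
dH_total = dH1 + dH2 = 166.5 + (251.83)
dH_total = 418.33 kJ:

418.33 kJ


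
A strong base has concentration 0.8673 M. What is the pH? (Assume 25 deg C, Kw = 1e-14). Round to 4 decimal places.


A strong base dissociates completely, so [OH-] equals the given concentration.
pOH = -log10([OH-]) = -log10(0.8673) = 0.061831
pH = 14 - pOH = 14 - 0.061831
pH = 13.938169, rounded to 4 dp:

13.9382


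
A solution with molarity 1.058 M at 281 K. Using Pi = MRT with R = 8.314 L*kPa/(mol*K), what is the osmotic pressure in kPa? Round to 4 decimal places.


Osmotic pressure (van't Hoff): Pi = M*R*T.
RT = 8.314 * 281 = 2336.234
Pi = 1.058 * 2336.234
Pi = 2471.735572 kPa, rounded to 4 dp:

2471.7356 kPa


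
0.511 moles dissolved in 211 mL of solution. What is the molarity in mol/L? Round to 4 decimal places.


Convert volume to liters: V_L = V_mL / 1000.
V_L = 211 / 1000 = 0.211 L
M = n / V_L = 0.511 / 0.211
M = 2.42180095 mol/L, rounded to 4 dp:

2.4218 mol/L


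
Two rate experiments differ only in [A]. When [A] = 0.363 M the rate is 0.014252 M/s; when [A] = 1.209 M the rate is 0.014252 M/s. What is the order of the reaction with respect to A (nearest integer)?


Rate is proportional to [A]^n, so rate2/rate1 = ([A]2/[A]1)^n. Take logs to solve for n.
rate2/rate1 = 0.014252 / 0.014252 = 1.0
[A]2/[A]1 = 1.209 / 0.363 = 3.3306
n = ln(1.0) / ln(3.3306) = 0.0
Nearest integer order:

0


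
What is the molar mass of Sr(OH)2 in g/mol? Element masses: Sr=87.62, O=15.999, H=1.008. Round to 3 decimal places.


M = sum(count * atomic_mass) over atoms.
M = 1*87.62 + 2*15.999 + 2*1.008
M = 87.62 + 31.998 + 2.016
M = 121.634 g/mol, rounded to 3 dp:

121.634 g/mol


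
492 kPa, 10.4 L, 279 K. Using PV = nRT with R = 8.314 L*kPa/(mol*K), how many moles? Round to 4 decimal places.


PV = nRT, solve for n = PV / (RT).
PV = 492 * 10.4 = 5116.8
RT = 8.314 * 279 = 2319.606
n = 5116.8 / 2319.606
n = 2.20589186 mol, rounded to 4 dp:

2.2059 mol


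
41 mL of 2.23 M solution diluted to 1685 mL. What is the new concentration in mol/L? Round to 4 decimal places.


Dilution: M1*V1 = M2*V2, solve for M2.
M2 = M1*V1 / V2
M2 = 2.23 * 41 / 1685
M2 = 91.43 / 1685
M2 = 0.05426113 mol/L, rounded to 4 dp:

0.0543 mol/L


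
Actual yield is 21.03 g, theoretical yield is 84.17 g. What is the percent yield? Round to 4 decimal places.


% yield = 100 * actual / theoretical
% yield = 100 * 21.03 / 84.17
% yield = 24.9851491 %, rounded to 4 dp:

24.9851 %


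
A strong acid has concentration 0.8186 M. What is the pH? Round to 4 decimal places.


A strong acid dissociates completely, so [H+] equals the given concentration.
pH = -log10([H+]) = -log10(0.8186)
pH = 0.08692826, rounded to 4 dp:

0.0869


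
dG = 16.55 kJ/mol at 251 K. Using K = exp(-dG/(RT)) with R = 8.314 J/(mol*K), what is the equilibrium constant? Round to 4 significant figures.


dG is in kJ/mol; multiply by 1000 to match R in J/(mol*K).
RT = 8.314 * 251 = 2086.814 J/mol
exponent = -dG*1000 / (RT) = -(16.55*1000) / 2086.814 = -7.93074994
K = exp(-7.93074994)
K = 0.0003595167, rounded to 4 significant figures:

0.0003595


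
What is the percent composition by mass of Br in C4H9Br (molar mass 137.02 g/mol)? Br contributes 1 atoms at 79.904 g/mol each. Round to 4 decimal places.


pct = 100 * (n_elem * M_elem) / M_total
mass_contribution = 1 * 79.904 = 79.904 g/mol
pct = 100 * 79.904 / 137.02
pct = 58.31557437 %, rounded to 4 dp:

58.3156 %


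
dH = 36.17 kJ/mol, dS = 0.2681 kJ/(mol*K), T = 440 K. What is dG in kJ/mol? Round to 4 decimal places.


Gibbs: dG = dH - T*dS (consistent units, dS already in kJ/(mol*K)).
T*dS = 440 * 0.2681 = 117.964
dG = 36.17 - (117.964)
dG = -81.794 kJ/mol, rounded to 4 dp:

-81.7940 kJ/mol


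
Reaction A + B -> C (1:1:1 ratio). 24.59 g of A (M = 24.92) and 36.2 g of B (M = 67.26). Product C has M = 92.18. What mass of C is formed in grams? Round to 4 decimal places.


Find moles of each reactant; the smaller value is the limiting reagent in a 1:1:1 reaction, so moles_C equals moles of the limiter.
n_A = mass_A / M_A = 24.59 / 24.92 = 0.986758 mol
n_B = mass_B / M_B = 36.2 / 67.26 = 0.53821 mol
Limiting reagent: B (smaller), n_limiting = 0.53821 mol
mass_C = n_limiting * M_C = 0.53821 * 92.18
mass_C = 49.6121978 g, rounded to 4 dp:

49.6122 g


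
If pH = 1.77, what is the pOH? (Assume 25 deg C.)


At 25 deg C, pH + pOH = 14.
pOH = 14 - pH = 14 - 1.77
pOH = 12.23:

12.23


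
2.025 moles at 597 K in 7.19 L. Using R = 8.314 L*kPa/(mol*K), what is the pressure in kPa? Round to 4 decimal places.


PV = nRT, solve for P = nRT / V.
nRT = 2.025 * 8.314 * 597 = 10051.0024
P = 10051.0024 / 7.19
P = 1397.91410292 kPa, rounded to 4 dp:

1397.9141 kPa


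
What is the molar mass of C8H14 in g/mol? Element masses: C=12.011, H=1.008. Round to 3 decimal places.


M = sum(count * atomic_mass) over atoms.
M = 8*12.011 + 14*1.008
M = 96.088 + 14.112
M = 110.2 g/mol, rounded to 3 dp:

110.200 g/mol


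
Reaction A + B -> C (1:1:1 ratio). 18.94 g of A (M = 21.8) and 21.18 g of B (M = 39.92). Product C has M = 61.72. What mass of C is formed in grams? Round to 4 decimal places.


Find moles of each reactant; the smaller value is the limiting reagent in a 1:1:1 reaction, so moles_C equals moles of the limiter.
n_A = mass_A / M_A = 18.94 / 21.8 = 0.868807 mol
n_B = mass_B / M_B = 21.18 / 39.92 = 0.530561 mol
Limiting reagent: B (smaller), n_limiting = 0.530561 mol
mass_C = n_limiting * M_C = 0.530561 * 61.72
mass_C = 32.74622492 g, rounded to 4 dp:

32.7462 g


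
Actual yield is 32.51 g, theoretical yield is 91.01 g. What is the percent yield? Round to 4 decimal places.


% yield = 100 * actual / theoretical
% yield = 100 * 32.51 / 91.01
% yield = 35.7213493 %, rounded to 4 dp:

35.7213 %


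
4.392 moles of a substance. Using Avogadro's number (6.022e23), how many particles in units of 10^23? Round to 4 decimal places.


N = n * NA, then divide by 1e23 for the requested units.
N / 1e23 = n * 6.022
N / 1e23 = 4.392 * 6.022
N / 1e23 = 26.448624, rounded to 4 dp:

26.4486


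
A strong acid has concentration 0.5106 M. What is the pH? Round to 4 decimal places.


A strong acid dissociates completely, so [H+] equals the given concentration.
pH = -log10([H+]) = -log10(0.5106)
pH = 0.29191919, rounded to 4 dp:

0.2919


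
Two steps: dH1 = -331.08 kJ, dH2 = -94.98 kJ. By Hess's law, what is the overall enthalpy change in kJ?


Hess's law: enthalpy is a state function, so add the step enthalpies.
dH_total = dH1 + dH2 = -331.08 + (-94.98)
dH_total = -426.06 kJ:

-426.06 kJ


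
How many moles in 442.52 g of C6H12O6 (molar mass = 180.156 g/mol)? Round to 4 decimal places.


n = mass / M
n = 442.52 / 180.156
n = 2.45631564 mol, rounded to 4 dp:

2.4563 mol


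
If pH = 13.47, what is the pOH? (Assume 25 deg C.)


At 25 deg C, pH + pOH = 14.
pOH = 14 - pH = 14 - 13.47
pOH = 0.53:

0.53


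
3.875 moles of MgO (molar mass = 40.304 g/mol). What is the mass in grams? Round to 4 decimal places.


mass = n * M
mass = 3.875 * 40.304
mass = 156.178 g, rounded to 4 dp:

156.1780 g


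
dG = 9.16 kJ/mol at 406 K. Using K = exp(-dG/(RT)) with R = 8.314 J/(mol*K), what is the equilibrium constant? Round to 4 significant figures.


dG is in kJ/mol; multiply by 1000 to match R in J/(mol*K).
RT = 8.314 * 406 = 3375.484 J/mol
exponent = -dG*1000 / (RT) = -(9.16*1000) / 3375.484 = -2.71368491
K = exp(-2.71368491)
K = 0.066292076, rounded to 4 significant figures:

0.06629


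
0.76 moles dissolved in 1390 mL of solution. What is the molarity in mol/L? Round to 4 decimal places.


Convert volume to liters: V_L = V_mL / 1000.
V_L = 1390 / 1000 = 1.39 L
M = n / V_L = 0.76 / 1.39
M = 0.54676259 mol/L, rounded to 4 dp:

0.5468 mol/L


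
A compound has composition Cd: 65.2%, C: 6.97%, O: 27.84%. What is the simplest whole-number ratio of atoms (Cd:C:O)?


Assume 100 g of compound, divide each mass% by atomic mass to get moles, then normalize by the smallest to get a raw atom ratio.
Moles per 100 g: Cd: 65.2/112.414 = 0.58, C: 6.97/12.011 = 0.5803, O: 27.84/15.999 = 1.7401
Raw ratio (divide by min = 0.58): Cd: 1.0, C: 1.001, O: 3.0
Multiply by 1 to clear fractions: Cd: 1.0 ~= 1, C: 1.001 ~= 1, O: 3.0 ~= 3
Reduce by GCD to get the simplest whole-number ratio:

1:1:3


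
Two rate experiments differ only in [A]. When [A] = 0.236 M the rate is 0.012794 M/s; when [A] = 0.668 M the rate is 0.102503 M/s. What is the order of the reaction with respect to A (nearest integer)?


Rate is proportional to [A]^n, so rate2/rate1 = ([A]2/[A]1)^n. Take logs to solve for n.
rate2/rate1 = 0.102503 / 0.012794 = 8.0118
[A]2/[A]1 = 0.668 / 0.236 = 2.8305
n = ln(8.0118) / ln(2.8305) = 2.0
Nearest integer order:

2


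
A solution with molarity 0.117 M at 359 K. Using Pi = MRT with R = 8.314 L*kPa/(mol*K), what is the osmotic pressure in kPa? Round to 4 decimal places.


Osmotic pressure (van't Hoff): Pi = M*R*T.
RT = 8.314 * 359 = 2984.726
Pi = 0.117 * 2984.726
Pi = 349.212942 kPa, rounded to 4 dp:

349.2129 kPa


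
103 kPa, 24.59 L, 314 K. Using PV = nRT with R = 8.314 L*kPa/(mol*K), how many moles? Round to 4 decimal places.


PV = nRT, solve for n = PV / (RT).
PV = 103 * 24.59 = 2532.77
RT = 8.314 * 314 = 2610.596
n = 2532.77 / 2610.596
n = 0.97018842 mol, rounded to 4 dp:

0.9702 mol


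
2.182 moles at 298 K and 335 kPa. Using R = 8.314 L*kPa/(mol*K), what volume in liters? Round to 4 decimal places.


PV = nRT, solve for V = nRT / P.
nRT = 2.182 * 8.314 * 298 = 5406.0621
V = 5406.0621 / 335
V = 16.13749881 L, rounded to 4 dp:

16.1375 L


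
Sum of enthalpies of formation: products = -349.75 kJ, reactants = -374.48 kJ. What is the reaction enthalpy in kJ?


dH_rxn = sum(dH_f products) - sum(dH_f reactants)
dH_rxn = -349.75 - (-374.48)
dH_rxn = 24.73 kJ:

24.73 kJ


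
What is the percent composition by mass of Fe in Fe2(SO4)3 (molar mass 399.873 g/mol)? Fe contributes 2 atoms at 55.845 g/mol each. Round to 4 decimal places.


pct = 100 * (n_elem * M_elem) / M_total
mass_contribution = 2 * 55.845 = 111.69 g/mol
pct = 100 * 111.69 / 399.873
pct = 27.93136821 %, rounded to 4 dp:

27.9314 %


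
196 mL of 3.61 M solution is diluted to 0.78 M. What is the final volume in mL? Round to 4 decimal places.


Dilution: M1*V1 = M2*V2, solve for V2.
V2 = M1*V1 / M2
V2 = 3.61 * 196 / 0.78
V2 = 707.56 / 0.78
V2 = 907.12820513 mL, rounded to 4 dp:

907.1282 mL


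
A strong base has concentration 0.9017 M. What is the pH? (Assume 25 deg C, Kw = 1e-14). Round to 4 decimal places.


A strong base dissociates completely, so [OH-] equals the given concentration.
pOH = -log10([OH-]) = -log10(0.9017) = 0.044938
pH = 14 - pOH = 14 - 0.044938
pH = 13.955062, rounded to 4 dp:

13.9551


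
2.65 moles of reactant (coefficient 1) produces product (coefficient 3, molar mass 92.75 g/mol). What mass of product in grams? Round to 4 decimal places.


Use the coefficient ratio to convert reactant moles to product moles, then multiply by the product's molar mass.
moles_P = moles_R * (coeff_P / coeff_R) = 2.65 * (3/1) = 7.95
mass_P = moles_P * M_P = 7.95 * 92.75
mass_P = 737.3625 g, rounded to 4 dp:

737.3625 g


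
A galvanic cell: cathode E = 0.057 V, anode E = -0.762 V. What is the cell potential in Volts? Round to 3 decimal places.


Standard cell potential: E_cell = E_cathode - E_anode.
E_cell = 0.057 - (-0.762)
E_cell = 0.819 V, rounded to 3 dp:

0.819 V


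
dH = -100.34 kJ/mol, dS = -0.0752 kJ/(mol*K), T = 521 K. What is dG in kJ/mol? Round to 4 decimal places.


Gibbs: dG = dH - T*dS (consistent units, dS already in kJ/(mol*K)).
T*dS = 521 * -0.0752 = -39.1792
dG = -100.34 - (-39.1792)
dG = -61.1608 kJ/mol, rounded to 4 dp:

-61.1608 kJ/mol


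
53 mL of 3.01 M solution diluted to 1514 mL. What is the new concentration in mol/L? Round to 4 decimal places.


Dilution: M1*V1 = M2*V2, solve for M2.
M2 = M1*V1 / V2
M2 = 3.01 * 53 / 1514
M2 = 159.53 / 1514
M2 = 0.10536988 mol/L, rounded to 4 dp:

0.1054 mol/L


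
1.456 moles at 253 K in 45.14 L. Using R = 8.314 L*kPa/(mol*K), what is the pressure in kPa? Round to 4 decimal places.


PV = nRT, solve for P = nRT / V.
nRT = 1.456 * 8.314 * 253 = 3062.6116
P = 3062.6116 / 45.14
P = 67.84695614 kPa, rounded to 4 dp:

67.8470 kPa


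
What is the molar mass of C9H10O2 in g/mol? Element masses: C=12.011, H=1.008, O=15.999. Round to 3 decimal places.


M = sum(count * atomic_mass) over atoms.
M = 9*12.011 + 10*1.008 + 2*15.999
M = 108.099 + 10.08 + 31.998
M = 150.177 g/mol, rounded to 3 dp:

150.177 g/mol


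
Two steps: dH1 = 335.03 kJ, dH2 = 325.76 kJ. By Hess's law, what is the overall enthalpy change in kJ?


Hess's law: enthalpy is a state function, so add the step enthalpies.
dH_total = dH1 + dH2 = 335.03 + (325.76)
dH_total = 660.79 kJ:

660.79 kJ


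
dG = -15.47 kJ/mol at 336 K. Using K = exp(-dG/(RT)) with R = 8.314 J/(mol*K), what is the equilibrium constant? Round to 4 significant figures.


dG is in kJ/mol; multiply by 1000 to match R in J/(mol*K).
RT = 8.314 * 336 = 2793.504 J/mol
exponent = -dG*1000 / (RT) = -(-15.47*1000) / 2793.504 = 5.53784781
K = exp(5.53784781)
K = 254.13047, rounded to 4 significant figures:

254.1


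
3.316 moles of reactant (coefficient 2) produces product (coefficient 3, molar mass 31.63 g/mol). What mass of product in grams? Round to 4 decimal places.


Use the coefficient ratio to convert reactant moles to product moles, then multiply by the product's molar mass.
moles_P = moles_R * (coeff_P / coeff_R) = 3.316 * (3/2) = 4.974
mass_P = moles_P * M_P = 4.974 * 31.63
mass_P = 157.32762 g, rounded to 4 dp:

157.3276 g


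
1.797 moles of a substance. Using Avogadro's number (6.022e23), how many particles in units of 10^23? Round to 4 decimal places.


N = n * NA, then divide by 1e23 for the requested units.
N / 1e23 = n * 6.022
N / 1e23 = 1.797 * 6.022
N / 1e23 = 10.821534, rounded to 4 dp:

10.8215


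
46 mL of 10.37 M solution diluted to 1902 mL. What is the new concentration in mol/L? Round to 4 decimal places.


Dilution: M1*V1 = M2*V2, solve for M2.
M2 = M1*V1 / V2
M2 = 10.37 * 46 / 1902
M2 = 477.02 / 1902
M2 = 0.25079916 mol/L, rounded to 4 dp:

0.2508 mol/L


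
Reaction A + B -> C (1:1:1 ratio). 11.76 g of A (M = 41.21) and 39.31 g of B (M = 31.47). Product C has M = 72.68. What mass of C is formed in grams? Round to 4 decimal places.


Find moles of each reactant; the smaller value is the limiting reagent in a 1:1:1 reaction, so moles_C equals moles of the limiter.
n_A = mass_A / M_A = 11.76 / 41.21 = 0.285368 mol
n_B = mass_B / M_B = 39.31 / 31.47 = 1.249126 mol
Limiting reagent: A (smaller), n_limiting = 0.285368 mol
mass_C = n_limiting * M_C = 0.285368 * 72.68
mass_C = 20.74054624 g, rounded to 4 dp:

20.7405 g


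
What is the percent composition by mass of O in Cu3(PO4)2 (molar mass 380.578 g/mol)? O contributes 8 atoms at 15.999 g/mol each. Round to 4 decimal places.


pct = 100 * (n_elem * M_elem) / M_total
mass_contribution = 8 * 15.999 = 127.992 g/mol
pct = 100 * 127.992 / 380.578
pct = 33.63095082 %, rounded to 4 dp:

33.6310 %


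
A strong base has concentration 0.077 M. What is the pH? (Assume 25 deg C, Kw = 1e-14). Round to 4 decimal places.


A strong base dissociates completely, so [OH-] equals the given concentration.
pOH = -log10([OH-]) = -log10(0.077) = 1.113509
pH = 14 - pOH = 14 - 1.113509
pH = 12.886491, rounded to 4 dp:

12.8865


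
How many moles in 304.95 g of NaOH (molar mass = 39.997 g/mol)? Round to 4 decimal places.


n = mass / M
n = 304.95 / 39.997
n = 7.62432182 mol, rounded to 4 dp:

7.6243 mol


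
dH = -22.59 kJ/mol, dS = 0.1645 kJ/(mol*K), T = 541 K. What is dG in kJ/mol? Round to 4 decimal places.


Gibbs: dG = dH - T*dS (consistent units, dS already in kJ/(mol*K)).
T*dS = 541 * 0.1645 = 88.9945
dG = -22.59 - (88.9945)
dG = -111.5845 kJ/mol, rounded to 4 dp:

-111.5845 kJ/mol


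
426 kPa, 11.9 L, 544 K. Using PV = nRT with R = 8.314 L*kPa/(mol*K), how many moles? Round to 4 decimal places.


PV = nRT, solve for n = PV / (RT).
PV = 426 * 11.9 = 5069.4
RT = 8.314 * 544 = 4522.816
n = 5069.4 / 4522.816
n = 1.12085037 mol, rounded to 4 dp:

1.1209 mol


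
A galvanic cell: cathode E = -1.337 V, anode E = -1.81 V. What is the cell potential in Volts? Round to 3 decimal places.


Standard cell potential: E_cell = E_cathode - E_anode.
E_cell = -1.337 - (-1.81)
E_cell = 0.473 V, rounded to 3 dp:

0.473 V


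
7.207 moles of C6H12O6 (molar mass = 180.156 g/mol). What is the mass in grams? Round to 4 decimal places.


mass = n * M
mass = 7.207 * 180.156
mass = 1298.384292 g, rounded to 4 dp:

1298.3843 g


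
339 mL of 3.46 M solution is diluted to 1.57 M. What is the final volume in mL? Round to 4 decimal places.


Dilution: M1*V1 = M2*V2, solve for V2.
V2 = M1*V1 / M2
V2 = 3.46 * 339 / 1.57
V2 = 1172.94 / 1.57
V2 = 747.0955414 mL, rounded to 4 dp:

747.0955 mL


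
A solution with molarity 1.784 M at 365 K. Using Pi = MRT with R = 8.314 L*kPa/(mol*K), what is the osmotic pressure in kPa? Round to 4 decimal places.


Osmotic pressure (van't Hoff): Pi = M*R*T.
RT = 8.314 * 365 = 3034.61
Pi = 1.784 * 3034.61
Pi = 5413.74424 kPa, rounded to 4 dp:

5413.7442 kPa


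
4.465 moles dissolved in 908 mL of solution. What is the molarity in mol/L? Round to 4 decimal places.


Convert volume to liters: V_L = V_mL / 1000.
V_L = 908 / 1000 = 0.908 L
M = n / V_L = 4.465 / 0.908
M = 4.91740088 mol/L, rounded to 4 dp:

4.9174 mol/L


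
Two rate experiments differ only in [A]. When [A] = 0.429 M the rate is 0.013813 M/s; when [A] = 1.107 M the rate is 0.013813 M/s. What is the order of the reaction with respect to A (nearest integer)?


Rate is proportional to [A]^n, so rate2/rate1 = ([A]2/[A]1)^n. Take logs to solve for n.
rate2/rate1 = 0.013813 / 0.013813 = 1.0
[A]2/[A]1 = 1.107 / 0.429 = 2.5804
n = ln(1.0) / ln(2.5804) = 0.0
Nearest integer order:

0


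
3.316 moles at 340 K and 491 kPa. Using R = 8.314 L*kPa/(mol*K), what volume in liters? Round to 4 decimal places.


PV = nRT, solve for V = nRT / P.
nRT = 3.316 * 8.314 * 340 = 9373.5362
V = 9373.5362 / 491
V = 19.09070509 L, rounded to 4 dp:

19.0907 L


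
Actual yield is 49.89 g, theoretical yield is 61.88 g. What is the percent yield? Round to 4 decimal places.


% yield = 100 * actual / theoretical
% yield = 100 * 49.89 / 61.88
% yield = 80.62378798 %, rounded to 4 dp:

80.6238 %


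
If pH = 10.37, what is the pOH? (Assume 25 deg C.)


At 25 deg C, pH + pOH = 14.
pOH = 14 - pH = 14 - 10.37
pOH = 3.63:

3.63


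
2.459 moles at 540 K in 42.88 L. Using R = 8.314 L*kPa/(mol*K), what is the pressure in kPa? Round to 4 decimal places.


PV = nRT, solve for P = nRT / V.
nRT = 2.459 * 8.314 * 540 = 11039.828
P = 11039.828 / 42.88
P = 257.45867537 kPa, rounded to 4 dp:

257.4587 kPa


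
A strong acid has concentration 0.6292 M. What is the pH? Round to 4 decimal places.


A strong acid dissociates completely, so [H+] equals the given concentration.
pH = -log10([H+]) = -log10(0.6292)
pH = 0.20121129, rounded to 4 dp:

0.2012


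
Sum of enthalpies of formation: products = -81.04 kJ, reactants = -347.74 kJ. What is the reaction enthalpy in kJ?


dH_rxn = sum(dH_f products) - sum(dH_f reactants)
dH_rxn = -81.04 - (-347.74)
dH_rxn = 266.7 kJ:

266.70 kJ


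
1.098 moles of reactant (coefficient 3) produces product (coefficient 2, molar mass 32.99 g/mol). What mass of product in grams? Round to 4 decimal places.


Use the coefficient ratio to convert reactant moles to product moles, then multiply by the product's molar mass.
moles_P = moles_R * (coeff_P / coeff_R) = 1.098 * (2/3) = 0.732
mass_P = moles_P * M_P = 0.732 * 32.99
mass_P = 24.14868 g, rounded to 4 dp:

24.1487 g


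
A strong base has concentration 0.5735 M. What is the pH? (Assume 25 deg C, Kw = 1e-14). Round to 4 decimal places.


A strong base dissociates completely, so [OH-] equals the given concentration.
pOH = -log10([OH-]) = -log10(0.5735) = 0.241467
pH = 14 - pOH = 14 - 0.241467
pH = 13.758533, rounded to 4 dp:

13.7585


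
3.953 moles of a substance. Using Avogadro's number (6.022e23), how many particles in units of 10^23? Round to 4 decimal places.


N = n * NA, then divide by 1e23 for the requested units.
N / 1e23 = n * 6.022
N / 1e23 = 3.953 * 6.022
N / 1e23 = 23.804966, rounded to 4 dp:

23.8050


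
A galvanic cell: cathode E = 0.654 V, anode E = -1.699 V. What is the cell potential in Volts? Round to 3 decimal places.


Standard cell potential: E_cell = E_cathode - E_anode.
E_cell = 0.654 - (-1.699)
E_cell = 2.353 V, rounded to 3 dp:

2.353 V
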